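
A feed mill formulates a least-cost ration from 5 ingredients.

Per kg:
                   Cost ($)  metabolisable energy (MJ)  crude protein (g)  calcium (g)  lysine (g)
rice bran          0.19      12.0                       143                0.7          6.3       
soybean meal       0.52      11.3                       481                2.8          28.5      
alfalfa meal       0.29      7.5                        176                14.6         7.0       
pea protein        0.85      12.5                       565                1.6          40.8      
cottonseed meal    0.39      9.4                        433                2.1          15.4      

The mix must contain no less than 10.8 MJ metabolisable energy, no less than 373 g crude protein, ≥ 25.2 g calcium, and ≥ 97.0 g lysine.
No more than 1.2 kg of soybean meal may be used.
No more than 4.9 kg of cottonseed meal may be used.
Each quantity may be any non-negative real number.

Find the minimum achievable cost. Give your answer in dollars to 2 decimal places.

Treat it as an LP. Let x1 = kg of rice bran, x2 = kg of soybean meal, x3 = kg of alfalfa meal, x4 = kg of pea protein, x5 = kg of cottonseed meal.
Minimize 0.19x1 + 0.52x2 + 0.29x3 + 0.85x4 + 0.39x5 with:
  12x1 + 11.3x2 + 7.5x3 + 12.5x4 + 9.4x5 ≥ 10.8   (metabolisable energy)
  143x1 + 481x2 + 176x3 + 565x4 + 433x5 ≥ 373   (crude protein)
  0.7x1 + 2.8x2 + 14.6x3 + 1.6x4 + 2.1x5 ≥ 25.2   (calcium)
  6.3x1 + 28.5x2 + 7x3 + 40.8x4 + 15.4x5 ≥ 97   (lysine)
  x2 ≤ 1.2
  x5 ≤ 4.9
  x1, x2, x3, x4, x5 ≥ 0.
At the optimum only soybean meal, alfalfa meal, pea protein are positive (rice bran, cottonseed meal = 0). Binding constraints: calcium, lysine, the soybean meal cap.
That vertex is x2 = 1.2, x3 = 1.353, x4 = 1.307.
Hence cost = 0.52·1.2 + 0.29·1.353 + 0.85·1.307 = $2.1273.

$2.13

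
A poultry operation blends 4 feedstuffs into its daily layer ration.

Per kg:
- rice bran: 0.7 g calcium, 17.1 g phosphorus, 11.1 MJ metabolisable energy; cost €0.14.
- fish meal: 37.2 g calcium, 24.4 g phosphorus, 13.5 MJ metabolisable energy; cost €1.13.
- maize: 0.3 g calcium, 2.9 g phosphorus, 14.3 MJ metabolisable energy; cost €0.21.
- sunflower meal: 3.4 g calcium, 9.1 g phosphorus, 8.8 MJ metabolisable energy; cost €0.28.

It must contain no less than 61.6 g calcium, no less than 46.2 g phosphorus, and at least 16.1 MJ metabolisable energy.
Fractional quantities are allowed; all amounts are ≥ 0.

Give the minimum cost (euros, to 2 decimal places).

Let x1 = kg of rice bran, x2 = kg of fish meal, x3 = kg of maize, x4 = kg of sunflower meal.
Minimise 0.14x1 + 1.13x2 + 0.21x3 + 0.28x4 with:
  0.7x1 + 37.2x2 + 0.3x3 + 3.4x4 ≥ 61.6   (calcium)
  17.1x1 + 24.4x2 + 2.9x3 + 9.1x4 ≥ 46.2   (phosphorus)
  11.1x1 + 13.5x2 + 14.3x3 + 8.8x4 ≥ 16.1   (metabolisable energy)
  x1, x2, x3, x4 ≥ 0.
The cheapest feasible vertex uses only rice bran, fish meal; maize, sunflower meal are not used. The calcium and phosphorus requirements are met with equality.
That vertex is x1 = 0.3483, x2 = 1.649.
Hence cost = 0.14·0.3483 + 1.13·1.649 = €1.9121.

€1.91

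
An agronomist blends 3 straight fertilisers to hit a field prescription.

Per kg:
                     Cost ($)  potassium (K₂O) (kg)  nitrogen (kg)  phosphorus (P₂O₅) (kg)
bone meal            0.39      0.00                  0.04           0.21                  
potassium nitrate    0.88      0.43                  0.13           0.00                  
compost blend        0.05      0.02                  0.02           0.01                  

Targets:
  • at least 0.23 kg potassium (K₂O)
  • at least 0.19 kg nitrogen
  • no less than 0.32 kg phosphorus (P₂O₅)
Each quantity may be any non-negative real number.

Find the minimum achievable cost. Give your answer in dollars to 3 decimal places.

Let x1 = kg of bone meal, x2 = kg of potassium nitrate, x3 = kg of compost blend.
Minimize 0.39x1 + 0.88x2 + 0.05x3 with:
  0.43x2 + 0.02x3 ≥ 0.23   (potassium (K₂O))
  0.04x1 + 0.13x2 + 0.02x3 ≥ 0.19   (nitrogen)
  0.21x1 + 0.01x3 ≥ 0.32   (phosphorus (P₂O₅))
  x1, x2, x3 ≥ 0.
The minimum-cost mix takes nothing from potassium nitrate — only bone meal, compost blend. There the potassium (K₂O) and phosphorus (P₂O₅) constraints are tight.
That vertex is x1 = 0.9762, x3 = 11.5.
Objective = 0.39·0.9762 + 0.05·11.5 = 0.95572.

$0.956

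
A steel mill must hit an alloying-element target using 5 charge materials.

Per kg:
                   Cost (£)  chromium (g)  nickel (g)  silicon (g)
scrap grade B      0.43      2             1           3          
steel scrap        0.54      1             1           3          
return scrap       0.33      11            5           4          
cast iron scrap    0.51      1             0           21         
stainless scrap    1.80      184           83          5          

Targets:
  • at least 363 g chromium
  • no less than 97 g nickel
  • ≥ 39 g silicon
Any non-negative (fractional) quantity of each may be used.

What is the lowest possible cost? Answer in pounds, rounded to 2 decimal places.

£4.25

This is a linear program. Let x1 = kg of scrap grade B, x2 = kg of steel scrap, x3 = kg of return scrap, x4 = kg of cast iron scrap, x5 = kg of stainless scrap.
min 0.43x1 + 0.54x2 + 0.33x3 + 0.51x4 + 1.8x5 with:
  2x1 + 1x2 + 11x3 + 1x4 + 184x5 ≥ 363   (chromium)
  1x1 + 1x2 + 5x3 + 83x5 ≥ 97   (nickel)
  3x1 + 3x2 + 4x3 + 21x4 + 5x5 ≥ 39   (silicon)
  x1, x2, x3, x4, x5 ≥ 0.
The cheapest feasible vertex uses only cast iron scrap, stainless scrap; scrap grade B, steel scrap, return scrap are not used. Binding constraints: chromium and silicon.
So cast iron scrap = 1.389 kg, stainless scrap = 1.965 kg.
Objective = 0.51·1.389 + 1.8·1.965 = 4.2454.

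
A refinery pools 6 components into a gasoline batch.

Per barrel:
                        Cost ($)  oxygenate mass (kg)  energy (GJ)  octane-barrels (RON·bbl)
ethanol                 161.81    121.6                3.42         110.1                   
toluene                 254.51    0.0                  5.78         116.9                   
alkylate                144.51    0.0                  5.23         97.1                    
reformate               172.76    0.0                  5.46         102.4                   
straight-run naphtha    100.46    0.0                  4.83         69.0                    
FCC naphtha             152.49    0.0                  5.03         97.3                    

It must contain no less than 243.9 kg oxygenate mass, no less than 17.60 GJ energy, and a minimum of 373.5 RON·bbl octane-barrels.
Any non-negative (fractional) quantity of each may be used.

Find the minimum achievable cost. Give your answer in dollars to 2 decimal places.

Let x1 = barrels of ethanol, x2 = barrels of toluene, x3 = barrels of alkylate, x4 = barrels of reformate, x5 = barrels of straight-run naphtha, x6 = barrels of FCC naphtha.
Minimise 161.81x1 + 254.51x2 + 144.51x3 + 172.76x4 + 100.46x5 + 152.49x6 subject to:
  121.6x1 ≥ 243.9   (oxygenate mass)
  3.42x1 + 5.78x2 + 5.23x3 + 5.46x4 + 4.83x5 + 5.03x6 ≥ 17.6   (energy)
  110.1x1 + 116.9x2 + 97.1x3 + 102.4x4 + 69x5 + 97.3x6 ≥ 373.5   (octane-barrels)
  x1, x2, x3, x4, x5, x6 ≥ 0.
At the optimum only ethanol, straight-run naphtha are positive (toluene, alkylate, reformate, FCC naphtha = 0). Binding constraints: oxygenate mass and energy.
Solving gives x1 = 2.00576, x5 = 2.22367.
Cost = 161.81·2.00576 + 100.46·2.22367 = 547.9419.

$547.94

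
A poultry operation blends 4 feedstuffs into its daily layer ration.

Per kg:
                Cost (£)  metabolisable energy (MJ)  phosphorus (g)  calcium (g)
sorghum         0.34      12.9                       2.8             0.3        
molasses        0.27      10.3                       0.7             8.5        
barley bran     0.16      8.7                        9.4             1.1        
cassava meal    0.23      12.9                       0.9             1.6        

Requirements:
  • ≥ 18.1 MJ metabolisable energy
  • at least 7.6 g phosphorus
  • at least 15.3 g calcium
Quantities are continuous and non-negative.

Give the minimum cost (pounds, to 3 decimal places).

Let x1 = kg of sorghum, x2 = kg of molasses, x3 = kg of barley bran, x4 = kg of cassava meal.
Minimise 0.34x1 + 0.27x2 + 0.16x3 + 0.23x4 s.t.:
  12.9x1 + 10.3x2 + 8.7x3 + 12.9x4 ≥ 18.1   (metabolisable energy)
  2.8x1 + 0.7x2 + 9.4x3 + 0.9x4 ≥ 7.6   (phosphorus)
  0.3x1 + 8.5x2 + 1.1x3 + 1.6x4 ≥ 15.3   (calcium)
  x1, x2, x3, x4 ≥ 0.
The optimal basis is {molasses, barley bran}; sorghum, cassava meal drop out. There the phosphorus and calcium constraints are tight.
That vertex is x2 = 1.712, x3 = 0.681.
Cost = 0.27·1.712 + 0.16·0.681 = 0.57120.

£0.571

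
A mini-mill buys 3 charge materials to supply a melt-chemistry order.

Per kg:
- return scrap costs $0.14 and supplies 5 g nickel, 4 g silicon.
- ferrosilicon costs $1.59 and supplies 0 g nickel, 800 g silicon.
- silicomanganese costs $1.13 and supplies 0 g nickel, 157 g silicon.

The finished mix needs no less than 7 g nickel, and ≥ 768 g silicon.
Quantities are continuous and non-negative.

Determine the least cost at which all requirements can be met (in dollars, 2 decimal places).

Let x1 = kg of return scrap, x2 = kg of ferrosilicon, x3 = kg of silicomanganese.
min 0.14x1 + 1.59x2 + 1.13x3 subject to:
  5x1 ≥ 7   (nickel)
  4x1 + 800x2 + 157x3 ≥ 768   (silicon)
  x1, x2, x3 ≥ 0.
The minimum-cost mix takes nothing from silicomanganese — only return scrap, ferrosilicon. Binding constraints: nickel and silicon.
So return scrap = 1.4 kg, ferrosilicon = 0.953 kg.
Objective = 0.14·1.4 + 1.59·0.953 = 1.7113.

$1.71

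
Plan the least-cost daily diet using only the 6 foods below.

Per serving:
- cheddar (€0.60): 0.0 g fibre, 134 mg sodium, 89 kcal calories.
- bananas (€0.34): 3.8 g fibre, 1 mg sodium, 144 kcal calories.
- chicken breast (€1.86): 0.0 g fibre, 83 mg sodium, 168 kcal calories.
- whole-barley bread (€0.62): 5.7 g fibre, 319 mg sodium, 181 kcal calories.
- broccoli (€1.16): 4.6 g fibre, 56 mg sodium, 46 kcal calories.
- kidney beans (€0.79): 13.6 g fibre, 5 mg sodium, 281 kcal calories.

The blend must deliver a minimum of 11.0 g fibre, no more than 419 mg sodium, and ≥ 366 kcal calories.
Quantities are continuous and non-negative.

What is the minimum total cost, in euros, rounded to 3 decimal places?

This is a linear program. Let x1 = servings of cheddar, x2 = servings of bananas, x3 = servings of chicken breast, x4 = servings of whole-barley bread, x5 = servings of broccoli, x6 = servings of kidney beans.
Minimize 0.6x1 + 0.34x2 + 1.86x3 + 0.62x4 + 1.16x5 + 0.79x6 s.t.:
  3.8x2 + 5.7x4 + 4.6x5 + 13.6x6 ≥ 11   (fibre)
  134x1 + 1x2 + 83x3 + 319x4 + 56x5 + 5x6 ≤ 419   (sodium)
  89x1 + 144x2 + 168x3 + 181x4 + 46x5 + 281x6 ≥ 366   (calories)
  x1, x2, x3, x4, x5, x6 ≥ 0.
The optimal basis is {bananas, kidney beans}; cheddar, chicken breast, whole-barley bread, broccoli drop out. The fibre and calories requirements are met with equality.
Optimal quantities: bananas = 2.1183 servings, kidney beans = 0.21693 servings.
Objective = 0.34·2.1183 + 0.79·0.21693 = 0.89160.

€0.892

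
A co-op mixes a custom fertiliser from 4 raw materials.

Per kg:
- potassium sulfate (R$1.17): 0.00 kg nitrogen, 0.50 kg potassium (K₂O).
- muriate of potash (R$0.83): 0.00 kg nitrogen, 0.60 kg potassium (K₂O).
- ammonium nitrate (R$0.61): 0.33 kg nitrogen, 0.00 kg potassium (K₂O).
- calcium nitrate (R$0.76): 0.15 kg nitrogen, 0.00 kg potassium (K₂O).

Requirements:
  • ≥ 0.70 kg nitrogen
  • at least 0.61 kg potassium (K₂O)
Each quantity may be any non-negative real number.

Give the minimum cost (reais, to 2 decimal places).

Set it up as a linear program. Let x1 = kg of potassium sulfate, x2 = kg of muriate of potash, x3 = kg of ammonium nitrate, x4 = kg of calcium nitrate.
Minimise 1.17x1 + 0.83x2 + 0.61x3 + 0.76x4 s.t.:
  0.33x3 + 0.15x4 ≥ 0.7   (nitrogen)
  0.5x1 + 0.6x2 ≥ 0.61   (potassium (K₂O))
  x1, x2, x3, x4 ≥ 0.
The minimum-cost mix takes nothing from potassium sulfate, calcium nitrate — only muriate of potash, ammonium nitrate. The nitrogen and potassium (K₂O) requirements are met with equality.
That vertex is x2 = 1.017, x3 = 2.121.
Total cost: 0.83·1.017 + 0.61·2.121 = 2.1379.

R$2.14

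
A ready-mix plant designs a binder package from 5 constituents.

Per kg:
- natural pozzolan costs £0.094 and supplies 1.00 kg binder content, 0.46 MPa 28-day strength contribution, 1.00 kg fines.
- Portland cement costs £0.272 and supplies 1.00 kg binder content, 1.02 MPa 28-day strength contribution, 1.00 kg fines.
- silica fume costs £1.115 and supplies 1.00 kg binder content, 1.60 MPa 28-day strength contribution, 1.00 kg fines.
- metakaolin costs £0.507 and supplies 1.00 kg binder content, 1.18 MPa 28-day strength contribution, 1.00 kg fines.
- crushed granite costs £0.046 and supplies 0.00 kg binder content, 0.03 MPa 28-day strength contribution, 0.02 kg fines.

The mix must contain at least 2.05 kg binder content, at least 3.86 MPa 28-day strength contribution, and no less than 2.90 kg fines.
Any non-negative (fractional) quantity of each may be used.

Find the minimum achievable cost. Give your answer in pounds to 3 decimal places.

Treat it as an LP. Let x1 = kg of natural pozzolan, x2 = kg of Portland cement, x3 = kg of silica fume, x4 = kg of metakaolin, x5 = kg of crushed granite.
min 0.094x1 + 0.272x2 + 1.115x3 + 0.507x4 + 0.046x5 s.t.:
  1x1 + 1x2 + 1x3 + 1x4 ≥ 2.05   (binder content)
  0.46x1 + 1.02x2 + 1.6x3 + 1.18x4 + 0.03x5 ≥ 3.86   (28-day strength contribution)
  1x1 + 1x2 + 1x3 + 1x4 + 0.02x5 ≥ 2.9   (fines)
  x1, x2, x3, x4, x5 ≥ 0.
At the optimum only natural pozzolan is positive (Portland cement, silica fume, metakaolin, crushed granite = 0). There the 28-day strength contribution constraint is tight.
So natural pozzolan = 8.391 kg.
Hence cost = 0.094·8.391 = £0.78875.

£0.789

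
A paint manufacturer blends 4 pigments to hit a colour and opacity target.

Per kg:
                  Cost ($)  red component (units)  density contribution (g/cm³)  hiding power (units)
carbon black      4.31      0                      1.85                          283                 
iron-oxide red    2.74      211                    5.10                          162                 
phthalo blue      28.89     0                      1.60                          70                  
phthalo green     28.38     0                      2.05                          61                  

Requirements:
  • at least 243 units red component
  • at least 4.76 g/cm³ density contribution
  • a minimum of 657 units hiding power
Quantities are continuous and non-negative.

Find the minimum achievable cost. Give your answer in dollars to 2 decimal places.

Let x1 = kg of carbon black, x2 = kg of iron-oxide red, x3 = kg of phthalo blue, x4 = kg of phthalo green.
min 4.31x1 + 2.74x2 + 28.89x3 + 28.38x4 subject to:
  211x2 ≥ 243   (red component)
  1.85x1 + 5.1x2 + 1.6x3 + 2.05x4 ≥ 4.76   (density contribution)
  283x1 + 162x2 + 70x3 + 61x4 ≥ 657   (hiding power)
  x1, x2, x3, x4 ≥ 0.
At the optimum only carbon black, iron-oxide red are positive (phthalo blue, phthalo green = 0). There the red component and hiding power constraints are tight.
So carbon black = 1.662 kg, iron-oxide red = 1.152 kg.
Hence cost = 4.31·1.662 + 2.74·1.152 = $10.3197.

$10.32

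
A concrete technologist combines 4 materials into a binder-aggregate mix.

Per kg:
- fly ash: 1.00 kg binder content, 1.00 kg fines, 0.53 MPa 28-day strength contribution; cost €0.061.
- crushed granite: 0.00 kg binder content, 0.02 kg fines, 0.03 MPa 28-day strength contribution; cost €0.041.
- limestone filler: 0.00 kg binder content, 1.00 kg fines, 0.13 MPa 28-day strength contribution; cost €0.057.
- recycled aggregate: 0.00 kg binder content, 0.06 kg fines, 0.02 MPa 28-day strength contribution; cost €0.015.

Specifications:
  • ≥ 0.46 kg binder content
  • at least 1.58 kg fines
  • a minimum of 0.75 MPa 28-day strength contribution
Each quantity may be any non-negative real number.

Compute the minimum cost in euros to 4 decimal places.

Treat it as an LP. Let x1 = kg of fly ash, x2 = kg of crushed granite, x3 = kg of limestone filler, x4 = kg of recycled aggregate.
Minimize 0.061x1 + 0.041x2 + 0.057x3 + 0.015x4 s.t.:
  1x1 ≥ 0.46   (binder content)
  1x1 + 0.02x2 + 1x3 + 0.06x4 ≥ 1.58   (fines)
  0.53x1 + 0.03x2 + 0.13x3 + 0.02x4 ≥ 0.75   (28-day strength contribution)
  x1, x2, x3, x4 ≥ 0.
At the optimum only fly ash, limestone filler are positive (crushed granite, recycled aggregate = 0). The fines and 28-day strength contribution requirements are met with equality.
Solving gives x1 = 1.361, x3 = 0.2185.
Hence cost = 0.061·1.361 + 0.057·0.2185 = €0.095476.

€0.0955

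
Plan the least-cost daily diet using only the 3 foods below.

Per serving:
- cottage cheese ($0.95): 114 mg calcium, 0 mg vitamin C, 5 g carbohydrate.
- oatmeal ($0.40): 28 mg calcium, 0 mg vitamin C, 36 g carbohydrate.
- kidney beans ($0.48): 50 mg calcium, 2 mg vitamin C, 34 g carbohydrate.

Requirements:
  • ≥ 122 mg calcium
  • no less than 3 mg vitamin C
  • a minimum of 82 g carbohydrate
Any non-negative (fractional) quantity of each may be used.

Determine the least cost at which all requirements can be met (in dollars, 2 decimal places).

$1.17

Set it up as a linear program. Let x1 = servings of cottage cheese, x2 = servings of oatmeal, x3 = servings of kidney beans.
Minimize 0.95x1 + 0.4x2 + 0.48x3 s.t.:
  114x1 + 28x2 + 50x3 ≥ 122   (calcium)
  2x3 ≥ 3   (vitamin C)
  5x1 + 36x2 + 34x3 ≥ 82   (carbohydrate)
  x1, x2, x3 ≥ 0.
The optimal basis is {cottage cheese, kidney beans}; oatmeal drops out. There the calcium and carbohydrate constraints are tight.
So cottage cheese = 0.01324 servings, kidney beans = 2.41 servings.
Hence cost = 0.95·0.01324 + 0.48·2.41 = $1.1694.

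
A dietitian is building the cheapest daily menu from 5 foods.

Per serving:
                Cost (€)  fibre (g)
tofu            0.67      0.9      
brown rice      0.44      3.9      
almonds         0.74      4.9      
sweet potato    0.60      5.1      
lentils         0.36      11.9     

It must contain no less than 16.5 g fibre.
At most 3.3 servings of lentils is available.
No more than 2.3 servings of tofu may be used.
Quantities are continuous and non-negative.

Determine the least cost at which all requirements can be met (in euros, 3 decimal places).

€0.499

Treat it as an LP. Let x1 = servings of tofu, x2 = servings of brown rice, x3 = servings of almonds, x4 = servings of sweet potato, x5 = servings of lentils.
Minimize 0.67x1 + 0.44x2 + 0.74x3 + 0.6x4 + 0.36x5 with:
  0.9x1 + 3.9x2 + 4.9x3 + 5.1x4 + 11.9x5 ≥ 16.5   (fibre)
  x5 ≤ 3.3
  x1 ≤ 2.3
  x1, x2, x3, x4, x5 ≥ 0.
The cheapest feasible vertex uses only lentils; tofu, brown rice, almonds, sweet potato are not used. There the fibre constraint is tight.
Solving gives x5 = 1.387.
Objective = 0.36·1.387 = 0.49932.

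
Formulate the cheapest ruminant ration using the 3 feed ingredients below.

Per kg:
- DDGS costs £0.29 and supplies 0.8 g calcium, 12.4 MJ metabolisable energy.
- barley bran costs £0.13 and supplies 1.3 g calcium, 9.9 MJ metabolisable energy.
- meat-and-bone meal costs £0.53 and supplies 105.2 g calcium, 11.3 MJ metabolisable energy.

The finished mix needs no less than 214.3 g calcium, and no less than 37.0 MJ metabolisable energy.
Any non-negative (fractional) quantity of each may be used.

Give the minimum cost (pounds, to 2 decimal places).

£1.26

Let x1 = kg of DDGS, x2 = kg of barley bran, x3 = kg of meat-and-bone meal.
min 0.29x1 + 0.13x2 + 0.53x3 subject to:
  0.8x1 + 1.3x2 + 105.2x3 ≥ 214.3   (calcium)
  12.4x1 + 9.9x2 + 11.3x3 ≥ 37   (metabolisable energy)
  x1, x2, x3 ≥ 0.
The optimal basis is {barley bran, meat-and-bone meal}; DDGS drops out. There the calcium and metabolisable energy constraints are tight.
Optimal quantities: barley bran = 1.432 kg, meat-and-bone meal = 2.019 kg.
Cost = 0.13·1.432 + 0.53·2.019 = 1.2562.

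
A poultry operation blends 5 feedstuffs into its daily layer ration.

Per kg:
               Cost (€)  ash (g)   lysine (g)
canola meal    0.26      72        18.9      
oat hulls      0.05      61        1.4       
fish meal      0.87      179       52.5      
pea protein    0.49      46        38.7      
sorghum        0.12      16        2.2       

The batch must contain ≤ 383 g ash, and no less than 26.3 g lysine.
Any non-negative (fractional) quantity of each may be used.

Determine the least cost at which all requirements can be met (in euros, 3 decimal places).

Let x1 = kg of canola meal, x2 = kg of oat hulls, x3 = kg of fish meal, x4 = kg of pea protein, x5 = kg of sorghum.
Minimize 0.26x1 + 0.05x2 + 0.87x3 + 0.49x4 + 0.12x5 s.t.:
  72x1 + 61x2 + 179x3 + 46x4 + 16x5 ≤ 383   (ash)
  18.9x1 + 1.4x2 + 52.5x3 + 38.7x4 + 2.2x5 ≥ 26.3   (lysine)
  x1, x2, x3, x4, x5 ≥ 0.
At the optimum only pea protein is positive (canola meal, oat hulls, fish meal, sorghum = 0). Binding constraint: lysine.
So pea protein = 0.6796 kg.
Hence cost = 0.49·0.6796 = €0.33300.

€0.333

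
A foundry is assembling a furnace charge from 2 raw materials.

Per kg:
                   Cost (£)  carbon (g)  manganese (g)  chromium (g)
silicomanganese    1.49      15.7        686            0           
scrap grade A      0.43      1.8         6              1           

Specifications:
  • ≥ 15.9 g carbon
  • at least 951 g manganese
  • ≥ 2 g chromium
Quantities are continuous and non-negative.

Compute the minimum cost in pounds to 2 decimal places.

Let x1 = kg of silicomanganese, x2 = kg of scrap grade A.
min 1.49x1 + 0.43x2 s.t.:
  15.7x1 + 1.8x2 ≥ 15.9   (carbon)
  686x1 + 6x2 ≥ 951   (manganese)
  1x2 ≥ 2   (chromium)
  x1, x2 ≥ 0.
Both inputs are positive at the optimum. Binding constraints: manganese and chromium.
That vertex is x1 = 1.369, x2 = 2.
Total cost: 1.49·1.369 + 0.43·2 = 2.8998.

£2.90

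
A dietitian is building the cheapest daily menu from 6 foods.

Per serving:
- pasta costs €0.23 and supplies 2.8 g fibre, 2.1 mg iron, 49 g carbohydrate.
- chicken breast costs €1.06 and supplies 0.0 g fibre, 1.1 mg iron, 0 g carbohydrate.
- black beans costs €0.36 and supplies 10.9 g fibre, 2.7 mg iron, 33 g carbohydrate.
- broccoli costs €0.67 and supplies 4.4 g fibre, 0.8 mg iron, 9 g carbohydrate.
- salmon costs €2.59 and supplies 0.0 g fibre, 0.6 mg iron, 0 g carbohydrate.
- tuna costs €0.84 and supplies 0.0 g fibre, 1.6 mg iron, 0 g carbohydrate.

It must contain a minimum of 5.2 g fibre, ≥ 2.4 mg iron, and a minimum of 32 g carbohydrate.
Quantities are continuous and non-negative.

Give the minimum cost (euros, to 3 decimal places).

Let x1 = servings of pasta, x2 = servings of chicken breast, x3 = servings of black beans, x4 = servings of broccoli, x5 = servings of salmon, x6 = servings of tuna.
Minimise 0.23x1 + 1.06x2 + 0.36x3 + 0.67x4 + 2.59x5 + 0.84x6 subject to:
  2.8x1 + 10.9x3 + 4.4x4 ≥ 5.2   (fibre)
  2.1x1 + 1.1x2 + 2.7x3 + 0.8x4 + 0.6x5 + 1.6x6 ≥ 2.4   (iron)
  49x1 + 33x3 + 9x4 ≥ 32   (carbohydrate)
  x1, x2, x3, x4, x5, x6 ≥ 0.
The optimal basis is {pasta, black beans}; chicken breast, broccoli, salmon, tuna drop out. The fibre and iron requirements are met with equality.
So pasta = 0.7906 servings, black beans = 0.274 servings.
Total cost: 0.23·0.7906 + 0.36·0.274 = 0.28048.

€0.280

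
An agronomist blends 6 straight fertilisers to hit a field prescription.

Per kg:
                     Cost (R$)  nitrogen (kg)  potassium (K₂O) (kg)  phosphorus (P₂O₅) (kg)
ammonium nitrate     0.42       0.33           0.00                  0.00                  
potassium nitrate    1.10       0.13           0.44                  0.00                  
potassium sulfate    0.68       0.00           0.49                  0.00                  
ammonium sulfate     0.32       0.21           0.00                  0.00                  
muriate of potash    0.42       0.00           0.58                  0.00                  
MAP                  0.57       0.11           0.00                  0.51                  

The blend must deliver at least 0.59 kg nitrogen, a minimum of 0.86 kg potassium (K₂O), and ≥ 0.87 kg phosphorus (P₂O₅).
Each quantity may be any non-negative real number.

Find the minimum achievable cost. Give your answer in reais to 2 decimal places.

Set it up as a linear program. Let x1 = kg of ammonium nitrate, x2 = kg of potassium nitrate, x3 = kg of potassium sulfate, x4 = kg of ammonium sulfate, x5 = kg of muriate of potash, x6 = kg of MAP.
min 0.42x1 + 1.1x2 + 0.68x3 + 0.32x4 + 0.42x5 + 0.57x6 subject to:
  0.33x1 + 0.13x2 + 0.21x4 + 0.11x6 ≥ 0.59   (nitrogen)
  0.44x2 + 0.49x3 + 0.58x5 ≥ 0.86   (potassium (K₂O))
  0.51x6 ≥ 0.87   (phosphorus (P₂O₅))
  x1, x2, x3, x4, x5, x6 ≥ 0.
The cheapest feasible vertex uses only ammonium nitrate, muriate of potash, MAP; potassium nitrate, potassium sulfate, ammonium sulfate are not used. There the nitrogen, potassium (K₂O), phosphorus (P₂O₅) constraints are tight.
Optimal quantities: ammonium nitrate = 1.219 kg, muriate of potash = 1.483 kg, MAP = 1.706 kg.
Objective = 0.42·1.219 + 0.42·1.483 + 0.57·1.706 = 2.1073.

R$2.11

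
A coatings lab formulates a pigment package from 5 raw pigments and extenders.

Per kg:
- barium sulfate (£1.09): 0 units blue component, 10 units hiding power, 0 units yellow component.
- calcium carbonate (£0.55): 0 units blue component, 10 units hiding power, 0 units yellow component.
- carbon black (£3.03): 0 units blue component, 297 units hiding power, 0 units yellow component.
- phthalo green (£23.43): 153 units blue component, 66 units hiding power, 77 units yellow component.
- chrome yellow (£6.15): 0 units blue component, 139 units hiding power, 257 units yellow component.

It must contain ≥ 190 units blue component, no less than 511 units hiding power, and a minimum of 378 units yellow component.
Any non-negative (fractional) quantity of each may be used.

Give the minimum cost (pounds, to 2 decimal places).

£38.67

Set it up as a linear program. Let x1 = kg of barium sulfate, x2 = kg of calcium carbonate, x3 = kg of carbon black, x4 = kg of phthalo green, x5 = kg of chrome yellow.
Minimise 1.09x1 + 0.55x2 + 3.03x3 + 23.43x4 + 6.15x5 s.t.:
  153x4 ≥ 190   (blue component)
  10x1 + 10x2 + 297x3 + 66x4 + 139x5 ≥ 511   (hiding power)
  77x4 + 257x5 ≥ 378   (yellow component)
  x1, x2, x3, x4, x5 ≥ 0.
At the optimum only carbon black, phthalo green, chrome yellow are positive (barium sulfate, calcium carbonate = 0). There the blue component, hiding power, yellow component constraints are tight.
Solving gives x3 = 0.93035, x4 = 1.2418, x5 = 1.0988.
Hence cost = 3.03·0.93035 + 23.43·1.2418 + 6.15·1.0988 = £38.6720.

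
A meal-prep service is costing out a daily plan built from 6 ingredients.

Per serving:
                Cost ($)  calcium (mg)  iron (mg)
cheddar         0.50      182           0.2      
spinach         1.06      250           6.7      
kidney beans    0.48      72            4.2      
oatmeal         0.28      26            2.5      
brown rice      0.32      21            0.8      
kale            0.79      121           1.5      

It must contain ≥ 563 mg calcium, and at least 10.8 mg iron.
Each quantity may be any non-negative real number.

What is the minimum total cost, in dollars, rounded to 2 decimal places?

Set it up as a linear program. Let x1 = servings of cheddar, x2 = servings of spinach, x3 = servings of kidney beans, x4 = servings of oatmeal, x5 = servings of brown rice, x6 = servings of kale.
min 0.5x1 + 1.06x2 + 0.48x3 + 0.28x4 + 0.32x5 + 0.79x6 s.t.:
  182x1 + 250x2 + 72x3 + 26x4 + 21x5 + 121x6 ≥ 563   (calcium)
  0.2x1 + 6.7x2 + 4.2x3 + 2.5x4 + 0.8x5 + 1.5x6 ≥ 10.8   (iron)
  x1, x2, x3, x4, x5, x6 ≥ 0.
At the optimum only cheddar, spinach are positive (kidney beans, oatmeal, brown rice, kale = 0). There the calcium and iron constraints are tight.
Optimal quantities: cheddar = 0.9168 servings, spinach = 1.585 servings.
Cost = 0.5·0.9168 + 1.06·1.585 = 2.1385.

$2.14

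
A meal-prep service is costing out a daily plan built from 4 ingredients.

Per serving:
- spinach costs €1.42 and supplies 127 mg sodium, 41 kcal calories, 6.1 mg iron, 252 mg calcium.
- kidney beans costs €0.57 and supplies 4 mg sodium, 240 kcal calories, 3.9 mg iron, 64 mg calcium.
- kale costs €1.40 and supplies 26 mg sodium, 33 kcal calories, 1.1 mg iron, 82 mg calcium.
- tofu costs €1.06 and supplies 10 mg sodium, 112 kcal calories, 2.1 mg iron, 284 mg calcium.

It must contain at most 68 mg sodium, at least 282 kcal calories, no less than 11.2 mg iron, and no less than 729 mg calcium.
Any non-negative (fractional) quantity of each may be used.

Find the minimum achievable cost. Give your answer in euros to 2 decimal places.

This is a linear program. Let x1 = servings of spinach, x2 = servings of kidney beans, x3 = servings of kale, x4 = servings of tofu.
Minimise 1.42x1 + 0.57x2 + 1.4x3 + 1.06x4 subject to:
  127x1 + 4x2 + 26x3 + 10x4 ≤ 68   (sodium)
  41x1 + 240x2 + 33x3 + 112x4 ≥ 282   (calories)
  6.1x1 + 3.9x2 + 1.1x3 + 2.1x4 ≥ 11.2   (iron)
  252x1 + 64x2 + 82x3 + 284x4 ≥ 729   (calcium)
  x1, x2, x3, x4 ≥ 0.
The optimal basis is {kidney beans, tofu}; spinach, kale drop out. Binding constraints: iron and calcium.
So kidney beans = 1.695 servings, tofu = 2.185 servings.
Objective = 0.57·1.695 + 1.06·2.185 = 3.2823.

€3.28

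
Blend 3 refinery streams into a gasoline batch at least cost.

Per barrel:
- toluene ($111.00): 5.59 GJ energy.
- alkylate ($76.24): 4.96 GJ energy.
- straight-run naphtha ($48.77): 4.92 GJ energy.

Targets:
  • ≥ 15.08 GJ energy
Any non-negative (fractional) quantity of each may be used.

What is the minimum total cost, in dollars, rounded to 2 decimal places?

Treat it as an LP. Let x1 = barrels of toluene, x2 = barrels of alkylate, x3 = barrels of straight-run naphtha.
Minimize 111x1 + 76.24x2 + 48.77x3 subject to:
  5.59x1 + 4.96x2 + 4.92x3 ≥ 15.08   (energy)
  x1, x2, x3 ≥ 0.
At the optimum only straight-run naphtha is positive (toluene, alkylate = 0). The energy requirement is met with equality.
Optimal quantities: straight-run naphtha = 3.065 barrels.
Objective = 48.77·3.065 = 149.4801.

$149.48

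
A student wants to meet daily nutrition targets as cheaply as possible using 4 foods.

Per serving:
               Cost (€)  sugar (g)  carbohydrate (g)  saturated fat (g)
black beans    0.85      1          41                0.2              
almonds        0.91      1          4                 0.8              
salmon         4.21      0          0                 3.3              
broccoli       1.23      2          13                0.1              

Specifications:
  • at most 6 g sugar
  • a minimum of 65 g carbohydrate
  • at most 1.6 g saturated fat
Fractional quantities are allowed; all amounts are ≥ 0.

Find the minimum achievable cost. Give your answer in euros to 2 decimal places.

Let x1 = servings of black beans, x2 = servings of almonds, x3 = servings of salmon, x4 = servings of broccoli.
min 0.85x1 + 0.91x2 + 4.21x3 + 1.23x4 subject to:
  1x1 + 1x2 + 2x4 ≤ 6   (sugar)
  41x1 + 4x2 + 13x4 ≥ 65   (carbohydrate)
  0.2x1 + 0.8x2 + 3.3x3 + 0.1x4 ≤ 1.6   (saturated fat)
  x1, x2, x3, x4 ≥ 0.
The minimum-cost mix takes nothing from almonds, salmon, broccoli — only black beans. The carbohydrate requirement is met with equality.
Solving gives x1 = 1.585.
Total cost: 0.85·1.585 = 1.3473.

€1.35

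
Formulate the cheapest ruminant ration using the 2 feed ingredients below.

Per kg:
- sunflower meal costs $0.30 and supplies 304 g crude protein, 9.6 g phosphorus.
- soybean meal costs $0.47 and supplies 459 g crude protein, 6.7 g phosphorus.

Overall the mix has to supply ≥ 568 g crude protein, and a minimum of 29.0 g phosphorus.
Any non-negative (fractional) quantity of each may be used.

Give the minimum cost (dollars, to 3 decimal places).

Let x1 = kg of sunflower meal, x2 = kg of soybean meal.
Minimize 0.3x1 + 0.47x2 s.t.:
  304x1 + 459x2 ≥ 568   (crude protein)
  9.6x1 + 6.7x2 ≥ 29   (phosphorus)
  x1, x2 ≥ 0.
The optimal basis is {sunflower meal}; soybean meal drops out. Binding constraint: phosphorus.
Solving gives x1 = 3.021.
Hence cost = 0.3·3.021 = $0.90630.

$0.906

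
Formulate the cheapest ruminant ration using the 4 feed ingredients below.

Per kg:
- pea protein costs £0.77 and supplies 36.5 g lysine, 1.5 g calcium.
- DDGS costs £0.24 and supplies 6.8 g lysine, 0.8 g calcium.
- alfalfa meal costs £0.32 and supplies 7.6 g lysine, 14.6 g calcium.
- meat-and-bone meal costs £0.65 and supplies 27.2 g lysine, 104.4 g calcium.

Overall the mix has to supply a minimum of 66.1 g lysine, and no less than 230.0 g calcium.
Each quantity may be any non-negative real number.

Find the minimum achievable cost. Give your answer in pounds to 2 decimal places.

Let x1 = kg of pea protein, x2 = kg of DDGS, x3 = kg of alfalfa meal, x4 = kg of meat-and-bone meal.
min 0.77x1 + 0.24x2 + 0.32x3 + 0.65x4 with:
  36.5x1 + 6.8x2 + 7.6x3 + 27.2x4 ≥ 66.1   (lysine)
  1.5x1 + 0.8x2 + 14.6x3 + 104.4x4 ≥ 230   (calcium)
  x1, x2, x3, x4 ≥ 0.
The cheapest feasible vertex uses only pea protein, meat-and-bone meal; DDGS, alfalfa meal are not used. There the lysine and calcium constraints are tight.
Solving gives x1 = 0.1711, x4 = 2.201.
Cost = 0.77·0.1711 + 0.65·2.201 = 1.5624.

£1.56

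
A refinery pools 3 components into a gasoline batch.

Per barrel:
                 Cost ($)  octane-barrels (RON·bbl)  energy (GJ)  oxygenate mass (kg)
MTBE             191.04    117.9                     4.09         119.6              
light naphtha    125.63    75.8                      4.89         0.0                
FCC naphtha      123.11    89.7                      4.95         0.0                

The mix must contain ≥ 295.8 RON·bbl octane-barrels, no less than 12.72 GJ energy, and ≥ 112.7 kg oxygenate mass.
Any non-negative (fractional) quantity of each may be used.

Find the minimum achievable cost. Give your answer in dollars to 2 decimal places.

This is a linear program. Let x1 = barrels of MTBE, x2 = barrels of light naphtha, x3 = barrels of FCC naphtha.
min 191.04x1 + 125.63x2 + 123.11x3 s.t.:
  117.9x1 + 75.8x2 + 89.7x3 ≥ 295.8   (octane-barrels)
  4.09x1 + 4.89x2 + 4.95x3 ≥ 12.72   (energy)
  119.6x1 ≥ 112.7   (oxygenate mass)
  x1, x2, x3 ≥ 0.
The minimum-cost mix takes nothing from light naphtha — only MTBE, FCC naphtha. There the octane-barrels and oxygenate mass constraints are tight.
That vertex is x1 = 0.942308, x3 = 2.05911.
Hence cost = 191.04·0.942308 + 123.11·2.05911 = $433.5156.

$433.52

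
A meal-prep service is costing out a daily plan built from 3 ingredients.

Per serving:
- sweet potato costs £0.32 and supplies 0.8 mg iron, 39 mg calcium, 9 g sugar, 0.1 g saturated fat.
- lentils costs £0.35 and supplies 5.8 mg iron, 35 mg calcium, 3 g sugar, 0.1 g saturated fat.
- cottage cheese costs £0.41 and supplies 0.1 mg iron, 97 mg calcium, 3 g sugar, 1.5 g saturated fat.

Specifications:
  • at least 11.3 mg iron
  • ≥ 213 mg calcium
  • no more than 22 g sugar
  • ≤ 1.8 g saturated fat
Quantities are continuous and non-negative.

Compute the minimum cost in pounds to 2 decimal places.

£1.48

Let x1 = servings of sweet potato, x2 = servings of lentils, x3 = servings of cottage cheese.
Minimize 0.32x1 + 0.35x2 + 0.41x3 subject to:
  0.8x1 + 5.8x2 + 0.1x3 ≥ 11.3   (iron)
  39x1 + 35x2 + 97x3 ≥ 213   (calcium)
  9x1 + 3x2 + 3x3 ≤ 22   (sugar)
  0.1x1 + 0.1x2 + 1.5x3 ≤ 1.8   (saturated fat)
  x1, x2, x3 ≥ 0.
The optimal mix uses every input. Binding constraints: iron, calcium, saturated fat.
Solving gives x1 = 1.451, x2 = 1.731, x3 = 0.9879.
Hence cost = 0.32·1.451 + 0.35·1.731 + 0.41·0.9879 = £1.4752.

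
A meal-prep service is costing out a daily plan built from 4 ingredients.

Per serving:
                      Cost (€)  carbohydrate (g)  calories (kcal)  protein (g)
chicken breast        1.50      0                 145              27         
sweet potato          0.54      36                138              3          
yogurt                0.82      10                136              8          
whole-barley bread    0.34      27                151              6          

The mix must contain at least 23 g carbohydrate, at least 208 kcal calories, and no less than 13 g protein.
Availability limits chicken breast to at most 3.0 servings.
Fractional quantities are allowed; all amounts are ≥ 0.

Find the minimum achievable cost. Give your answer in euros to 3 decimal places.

€0.730

Let x1 = servings of chicken breast, x2 = servings of sweet potato, x3 = servings of yogurt, x4 = servings of whole-barley bread.
min 1.5x1 + 0.54x2 + 0.82x3 + 0.34x4 s.t.:
  36x2 + 10x3 + 27x4 ≥ 23   (carbohydrate)
  145x1 + 138x2 + 136x3 + 151x4 ≥ 208   (calories)
  27x1 + 3x2 + 8x3 + 6x4 ≥ 13   (protein)
  x1 ≤ 3
  x1, x2, x3, x4 ≥ 0.
At the optimum only chicken breast, whole-barley bread are positive (sweet potato, yogurt = 0). There the calories and protein constraints are tight.
Optimal quantities: chicken breast = 0.2229 servings, whole-barley bread = 1.163 servings.
Hence cost = 1.5·0.2229 + 0.34·1.163 = €0.72977.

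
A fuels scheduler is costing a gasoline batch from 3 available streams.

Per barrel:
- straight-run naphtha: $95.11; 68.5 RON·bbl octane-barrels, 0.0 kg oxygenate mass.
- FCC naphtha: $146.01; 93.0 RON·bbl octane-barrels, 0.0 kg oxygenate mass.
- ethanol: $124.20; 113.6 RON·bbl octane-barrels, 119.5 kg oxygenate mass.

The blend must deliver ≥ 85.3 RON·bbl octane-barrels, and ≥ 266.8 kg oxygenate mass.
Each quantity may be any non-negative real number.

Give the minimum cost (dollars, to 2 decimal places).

Let x1 = barrels of straight-run naphtha, x2 = barrels of FCC naphtha, x3 = barrels of ethanol.
Minimise 95.11x1 + 146.01x2 + 124.2x3 with:
  68.5x1 + 93x2 + 113.6x3 ≥ 85.3   (octane-barrels)
  119.5x3 ≥ 266.8   (oxygenate mass)
  x1, x2, x3 ≥ 0.
At the optimum only ethanol is positive (straight-run naphtha, FCC naphtha = 0). There the oxygenate mass constraint is tight.
Solving gives x3 = 2.2326.
Total cost: 124.2·2.2326 = 277.2889.

$277.29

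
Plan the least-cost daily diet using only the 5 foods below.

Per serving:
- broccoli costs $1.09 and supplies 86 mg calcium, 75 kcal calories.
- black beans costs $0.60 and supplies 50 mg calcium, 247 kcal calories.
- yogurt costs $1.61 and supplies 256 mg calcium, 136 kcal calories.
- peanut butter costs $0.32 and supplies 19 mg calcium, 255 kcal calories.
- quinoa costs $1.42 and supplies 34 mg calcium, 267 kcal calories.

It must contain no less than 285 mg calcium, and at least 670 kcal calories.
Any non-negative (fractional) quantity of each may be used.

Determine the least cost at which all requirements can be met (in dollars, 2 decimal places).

$2.22

Let x1 = servings of broccoli, x2 = servings of black beans, x3 = servings of yogurt, x4 = servings of peanut butter, x5 = servings of quinoa.
Minimize 1.09x1 + 0.6x2 + 1.61x3 + 0.32x4 + 1.42x5 s.t.:
  86x1 + 50x2 + 256x3 + 19x4 + 34x5 ≥ 285   (calcium)
  75x1 + 247x2 + 136x3 + 255x4 + 267x5 ≥ 670   (calories)
  x1, x2, x3, x4, x5 ≥ 0.
The optimal basis is {yogurt, peanut butter}; broccoli, black beans, quinoa drop out. There the calcium and calories constraints are tight.
So yogurt = 0.9561 servings, peanut butter = 2.118 servings.
Hence cost = 1.61·0.9561 + 0.32·2.118 = $2.2171.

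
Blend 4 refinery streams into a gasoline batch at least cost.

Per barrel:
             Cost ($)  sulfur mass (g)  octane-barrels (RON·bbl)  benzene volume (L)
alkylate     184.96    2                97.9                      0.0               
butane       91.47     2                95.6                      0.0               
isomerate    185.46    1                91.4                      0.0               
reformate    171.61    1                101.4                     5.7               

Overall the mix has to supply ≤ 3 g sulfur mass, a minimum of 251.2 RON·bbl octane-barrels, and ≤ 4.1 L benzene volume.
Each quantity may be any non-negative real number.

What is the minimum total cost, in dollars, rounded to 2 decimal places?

$449.66

Let x1 = barrels of alkylate, x2 = barrels of butane, x3 = barrels of isomerate, x4 = barrels of reformate.
Minimise 184.96x1 + 91.47x2 + 185.46x3 + 171.61x4 s.t.:
  2x1 + 2x2 + 1x3 + 1x4 ≤ 3   (sulfur mass)
  97.9x1 + 95.6x2 + 91.4x3 + 101.4x4 ≥ 251.2   (octane-barrels)
  5.7x4 ≤ 4.1   (benzene volume)
  x1, x2, x3, x4 ≥ 0.
At the optimum only butane, isomerate, reformate are positive (alkylate = 0). There the sulfur mass, octane-barrels, benzene volume constraints are tight.
Optimal quantities: butane = 0.34625 barrels, isomerate = 1.5882 barrels, reformate = 0.7193 barrels.
Cost = 91.47·0.34625 + 185.46·1.5882 + 171.61·0.7193 = 449.6581.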